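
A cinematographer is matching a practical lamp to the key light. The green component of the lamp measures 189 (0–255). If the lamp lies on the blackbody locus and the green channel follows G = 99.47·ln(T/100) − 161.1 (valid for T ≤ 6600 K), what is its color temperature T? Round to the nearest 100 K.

3400 K

ln t = (189 + 161.1) / 99.47 = 3.5197.
t = e^3.5197 = 33.773.
T = 100·t = 3377 K → 3400 K to the nearest 100 K.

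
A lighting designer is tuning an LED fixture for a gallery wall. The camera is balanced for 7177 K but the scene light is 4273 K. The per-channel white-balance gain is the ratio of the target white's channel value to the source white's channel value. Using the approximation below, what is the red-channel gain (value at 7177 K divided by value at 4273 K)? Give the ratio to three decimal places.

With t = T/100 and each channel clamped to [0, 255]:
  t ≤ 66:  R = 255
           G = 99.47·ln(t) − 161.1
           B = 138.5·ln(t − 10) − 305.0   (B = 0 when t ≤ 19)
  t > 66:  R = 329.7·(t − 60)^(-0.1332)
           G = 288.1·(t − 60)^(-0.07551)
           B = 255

0.931

At 4273 K (t = 42.73):
  R = 255 by definition for t ≤ 66.
At 7177 K (t = 71.77):
  R = 329.7·(71.77 − 60)^(-0.1332) = 329.7·11.77^(-0.1332) = 329.7·0.72007 = 237.406.
Gain = 237.406 / 255.000 = 0.9310 → 0.931.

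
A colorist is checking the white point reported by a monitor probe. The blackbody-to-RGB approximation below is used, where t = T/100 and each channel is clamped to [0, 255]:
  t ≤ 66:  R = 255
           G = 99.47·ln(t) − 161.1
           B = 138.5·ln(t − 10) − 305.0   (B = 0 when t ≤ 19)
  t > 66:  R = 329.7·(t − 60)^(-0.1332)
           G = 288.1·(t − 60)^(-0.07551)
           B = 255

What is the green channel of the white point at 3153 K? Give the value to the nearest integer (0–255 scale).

182

t = 3153/100 = 31.53; the t ≤ 66 branch applies.
G = 99.47·ln 31.53 − 161.1 = 99.47·3.4509 − 161.1 = 182.165.
Rounded: 182.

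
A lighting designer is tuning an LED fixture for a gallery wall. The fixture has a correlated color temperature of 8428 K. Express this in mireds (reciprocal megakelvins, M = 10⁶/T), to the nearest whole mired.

119 mireds

M = 10⁶ / 8428 = 118.652 → 119 mireds.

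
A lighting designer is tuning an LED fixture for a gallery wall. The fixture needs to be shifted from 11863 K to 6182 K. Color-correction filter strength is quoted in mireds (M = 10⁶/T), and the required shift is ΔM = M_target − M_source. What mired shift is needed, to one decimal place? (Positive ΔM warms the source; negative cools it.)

+77.5 mireds

M_source = 10⁶/11863 = 84.296; M_target = 10⁶/6182 = 161.760.
ΔM = 161.760 − 84.296 = 77.464 → +77.5 mireds, a warming shift.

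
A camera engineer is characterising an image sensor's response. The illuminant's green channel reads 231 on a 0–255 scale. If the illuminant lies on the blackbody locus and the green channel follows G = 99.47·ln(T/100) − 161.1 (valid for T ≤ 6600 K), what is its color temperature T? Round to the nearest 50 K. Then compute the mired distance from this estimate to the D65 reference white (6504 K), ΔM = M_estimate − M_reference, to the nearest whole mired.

+40 mireds

ln t = (231 + 161.1) / 99.47 = 3.9419.
t = e^3.9419 = 51.516.
T = 100·t = 5152 K → 5150 K to the nearest 50 K.
M_estimate = 10⁶/5150 = 194.17; M_reference = 10⁶/6504 = 153.75.
ΔM = 194.17 − 153.75 = 40.42 → +40 mireds.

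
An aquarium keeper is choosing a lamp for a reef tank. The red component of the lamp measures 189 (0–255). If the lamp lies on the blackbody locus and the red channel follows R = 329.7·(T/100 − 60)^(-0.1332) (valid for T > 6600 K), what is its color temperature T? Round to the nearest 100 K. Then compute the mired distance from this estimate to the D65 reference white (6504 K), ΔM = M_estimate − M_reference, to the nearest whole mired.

(t − 60)^(-0.1332) = 189/329.7 = 0.57325.
t − 60 = 0.57325^(1/-0.1332) = 0.57325^(-7.508) = 65.199, so t = 125.199.
T = 100·t = 12520 K → 12500 K to the nearest 100 K.
M_estimate = 10⁶/12500 = 80.00; M_reference = 10⁶/6504 = 153.75.
ΔM = 80.00 − 153.75 = -73.75 → -74 mireds.

-74 mireds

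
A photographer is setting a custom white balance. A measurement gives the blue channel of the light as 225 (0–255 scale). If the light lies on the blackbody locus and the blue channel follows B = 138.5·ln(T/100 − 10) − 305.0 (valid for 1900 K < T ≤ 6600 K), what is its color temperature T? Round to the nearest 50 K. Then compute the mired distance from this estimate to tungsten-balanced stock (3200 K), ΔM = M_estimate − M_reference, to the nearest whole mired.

-134 mireds

ln(t − 10) = (225 + 305.0) / 138.5 = 3.8267.
t − 10 = e^3.8267 = 45.911, so t = 55.911.
T = 100·t = 5591 K → 5600 K to the nearest 50 K.
M_estimate = 10⁶/5600 = 178.57; M_reference = 10⁶/3200 = 312.50.
ΔM = 178.57 − 312.50 = -133.93 → -134 mireds.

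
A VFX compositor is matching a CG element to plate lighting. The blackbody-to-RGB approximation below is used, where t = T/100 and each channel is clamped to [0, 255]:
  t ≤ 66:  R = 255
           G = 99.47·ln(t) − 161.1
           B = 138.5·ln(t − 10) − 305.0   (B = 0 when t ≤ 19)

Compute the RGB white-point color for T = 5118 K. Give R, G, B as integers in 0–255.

R=255, G=230, B=210

t = 5118/100 = 51.18; the t ≤ 66 branch applies.
R = 255 by definition for t ≤ 66.
G = 99.47·ln 51.18 − 161.1 = 99.47·3.9353 − 161.1 = 230.349.
B = 138.5·ln(51.18 − 10) − 305.0 = 138.5·ln 41.18 − 305.0 = 138.5·3.7180 − 305.0 = 209.936.
Rounded: (255, 230, 210).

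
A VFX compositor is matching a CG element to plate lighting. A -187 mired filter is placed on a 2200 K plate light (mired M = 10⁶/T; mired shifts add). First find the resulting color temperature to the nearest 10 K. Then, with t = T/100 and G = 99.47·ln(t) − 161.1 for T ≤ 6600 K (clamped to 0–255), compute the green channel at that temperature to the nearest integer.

199

M_in = 10⁶/2200 = 454.55; M_out = 454.55 + (-187) = 267.55.
T_out = 10⁶/267.55 = 3737.7 K → 3740 K; t = 37.4.
G = 99.47·ln 37.4 − 161.1 = 99.47·3.6217 − 161.1 = 199.148.
Rounded: 199.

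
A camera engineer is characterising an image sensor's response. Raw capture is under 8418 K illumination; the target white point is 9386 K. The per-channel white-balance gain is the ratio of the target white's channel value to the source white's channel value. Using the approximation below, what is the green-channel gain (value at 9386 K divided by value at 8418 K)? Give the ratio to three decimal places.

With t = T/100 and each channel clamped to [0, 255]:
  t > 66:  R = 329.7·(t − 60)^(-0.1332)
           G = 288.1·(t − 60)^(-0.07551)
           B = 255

At 8418 K (t = 84.18):
  G = 288.1·(84.18 − 60)^(-0.07551) = 288.1·24.18^(-0.07551) = 288.1·0.78620 = 226.505.
At 9386 K (t = 93.86):
  G = 288.1·(93.86 − 60)^(-0.07551) = 288.1·33.86^(-0.07551) = 288.1·0.76647 = 220.819.
Gain = 220.819 / 226.505 = 0.9749 → 0.975.

0.975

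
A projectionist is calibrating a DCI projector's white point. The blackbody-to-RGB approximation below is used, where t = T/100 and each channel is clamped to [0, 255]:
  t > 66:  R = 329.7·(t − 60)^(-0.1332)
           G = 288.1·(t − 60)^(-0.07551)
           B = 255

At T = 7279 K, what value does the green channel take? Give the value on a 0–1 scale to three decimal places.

0.932

t = 7279/100 = 72.79; the t > 66 branch applies.
G = 288.1·(72.79 − 60)^(-0.07551) = 288.1·12.79^(-0.07551) = 288.1·0.82494 = 237.664.
On a 0–1 scale: 237.664/255 = 0.9320 → 0.932.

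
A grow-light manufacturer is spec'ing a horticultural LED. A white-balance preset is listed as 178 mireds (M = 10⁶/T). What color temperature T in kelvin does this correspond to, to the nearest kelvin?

5618 K

T = 10⁶ / 178 = 5617.98 K → 5618 K.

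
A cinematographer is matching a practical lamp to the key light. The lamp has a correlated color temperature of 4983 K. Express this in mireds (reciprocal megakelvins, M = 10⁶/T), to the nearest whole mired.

M = 10⁶ / 4983 = 200.682 → 201 mireds.

201 mireds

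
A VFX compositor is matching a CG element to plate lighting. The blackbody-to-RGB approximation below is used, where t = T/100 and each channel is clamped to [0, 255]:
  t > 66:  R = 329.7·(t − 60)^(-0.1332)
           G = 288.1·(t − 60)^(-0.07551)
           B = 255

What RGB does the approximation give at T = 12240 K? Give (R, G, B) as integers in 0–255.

t = 12240/100 = 122.4; the t > 66 branch applies.
R = 329.7·(122.4 − 60)^(-0.1332) = 329.7·62.4^(-0.1332) = 329.7·0.57661 = 190.108.
G = 288.1·(122.4 − 60)^(-0.07551) = 288.1·62.4^(-0.07551) = 288.1·0.73189 = 210.857.
B = 255 by definition for t > 66.
Rounded: (190, 211, 255).

(190, 211, 255)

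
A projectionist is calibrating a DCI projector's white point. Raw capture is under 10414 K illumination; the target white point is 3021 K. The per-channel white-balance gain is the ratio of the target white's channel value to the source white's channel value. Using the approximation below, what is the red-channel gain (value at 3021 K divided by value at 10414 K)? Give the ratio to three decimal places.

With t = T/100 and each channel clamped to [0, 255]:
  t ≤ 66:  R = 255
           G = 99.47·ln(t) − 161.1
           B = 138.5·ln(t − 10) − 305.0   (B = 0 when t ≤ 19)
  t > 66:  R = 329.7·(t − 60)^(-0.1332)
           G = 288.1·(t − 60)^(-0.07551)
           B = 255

1.281

At 10414 K (t = 104.14):
  R = 329.7·(104.14 − 60)^(-0.1332) = 329.7·44.14^(-0.1332) = 329.7·0.60382 = 199.080.
At 3021 K (t = 30.21):
  R = 255 by definition for t ≤ 66.
Gain = 255.000 / 199.080 = 1.2809 → 1.281.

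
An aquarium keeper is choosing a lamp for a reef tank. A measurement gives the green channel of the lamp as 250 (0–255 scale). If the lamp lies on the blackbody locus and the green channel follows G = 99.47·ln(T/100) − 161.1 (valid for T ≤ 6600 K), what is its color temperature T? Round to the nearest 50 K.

ln t = (250 + 161.1) / 99.47 = 4.1329.
t = e^4.1329 = 62.359.
T = 100·t = 6236 K → 6250 K to the nearest 50 K.

6250 K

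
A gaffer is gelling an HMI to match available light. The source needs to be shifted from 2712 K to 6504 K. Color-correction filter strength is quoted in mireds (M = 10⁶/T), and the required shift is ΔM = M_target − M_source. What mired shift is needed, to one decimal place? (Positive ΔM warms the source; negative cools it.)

M_source = 10⁶/2712 = 368.732; M_target = 10⁶/6504 = 153.752.
ΔM = 153.752 − 368.732 = -214.980 → -215.0 mireds, a cooling shift.

-215.0 mireds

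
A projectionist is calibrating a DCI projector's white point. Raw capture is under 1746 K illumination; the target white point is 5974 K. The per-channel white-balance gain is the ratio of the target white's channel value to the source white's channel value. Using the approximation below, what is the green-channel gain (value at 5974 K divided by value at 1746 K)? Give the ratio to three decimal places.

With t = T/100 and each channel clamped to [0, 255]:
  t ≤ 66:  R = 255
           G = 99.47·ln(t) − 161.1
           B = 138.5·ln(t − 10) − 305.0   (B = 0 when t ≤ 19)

At 1746 K (t = 17.46):
  G = 99.47·ln 17.46 − 161.1 = 99.47·2.8599 − 161.1 = 123.376.
At 5974 K (t = 59.74):
  G = 99.47·ln 59.74 − 161.1 = 99.47·4.0900 − 161.1 = 245.732.
Gain = 245.732 / 123.376 = 1.9917 → 1.992.

1.992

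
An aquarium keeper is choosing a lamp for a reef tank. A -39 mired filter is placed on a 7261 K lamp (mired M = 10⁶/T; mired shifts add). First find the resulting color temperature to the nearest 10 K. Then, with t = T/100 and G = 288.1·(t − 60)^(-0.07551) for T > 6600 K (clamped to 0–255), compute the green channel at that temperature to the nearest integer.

218

M_in = 10⁶/7261 = 137.72; M_out = 137.72 + (-39) = 98.72.
T_out = 10⁶/98.72 = 10129.4 K → 10130 K; t = 101.3.
G = 288.1·(101.3 − 60)^(-0.07551) = 288.1·41.3^(-0.07551) = 288.1·0.75506 = 217.532.
Rounded: 218.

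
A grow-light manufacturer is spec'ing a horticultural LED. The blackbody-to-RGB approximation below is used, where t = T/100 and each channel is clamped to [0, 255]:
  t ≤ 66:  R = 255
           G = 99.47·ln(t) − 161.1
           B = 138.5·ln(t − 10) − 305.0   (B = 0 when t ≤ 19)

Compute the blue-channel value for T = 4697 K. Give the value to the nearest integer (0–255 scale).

195

t = 4697/100 = 46.97; the t ≤ 66 branch applies.
B = 138.5·ln(46.97 − 10) − 305.0 = 138.5·ln 36.97 − 305.0 = 138.5·3.6101 − 305.0 = 195.000.
Rounded: 195.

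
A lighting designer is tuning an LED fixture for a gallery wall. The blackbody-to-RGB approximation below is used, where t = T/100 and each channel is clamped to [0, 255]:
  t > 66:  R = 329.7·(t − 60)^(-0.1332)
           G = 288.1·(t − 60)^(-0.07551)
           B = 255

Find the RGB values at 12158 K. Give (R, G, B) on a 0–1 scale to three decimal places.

t = 12158/100 = 121.58; the t > 66 branch applies.
R = 329.7·(121.58 − 60)^(-0.1332) = 329.7·61.58^(-0.1332) = 329.7·0.57763 = 190.443.
G = 288.1·(121.58 − 60)^(-0.07551) = 288.1·61.58^(-0.07551) = 288.1·0.73262 = 211.068.
B = 255 by definition for t > 66.
Dividing each by 255: (0.7468, 0.8277, 1.0000) → (0.747, 0.828, 1.000).

(0.747, 0.828, 1.000)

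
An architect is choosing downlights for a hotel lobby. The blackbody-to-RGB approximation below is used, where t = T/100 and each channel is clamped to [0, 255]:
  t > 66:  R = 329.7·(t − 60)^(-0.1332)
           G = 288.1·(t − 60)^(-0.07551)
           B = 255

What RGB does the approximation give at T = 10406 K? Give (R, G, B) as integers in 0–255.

(199, 216, 255)

t = 10406/100 = 104.06; the t > 66 branch applies.
R = 329.7·(104.06 − 60)^(-0.1332) = 329.7·44.06^(-0.1332) = 329.7·0.60397 = 199.128.
G = 288.1·(104.06 − 60)^(-0.07551) = 288.1·44.06^(-0.07551) = 288.1·0.75138 = 216.472.
B = 255 by definition for t > 66.
Rounded: (199, 216, 255).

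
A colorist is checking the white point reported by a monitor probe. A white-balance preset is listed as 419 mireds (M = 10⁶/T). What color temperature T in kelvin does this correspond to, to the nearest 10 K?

2390 K

T = 10⁶ / 419 = 2386.63 K → 2390 K.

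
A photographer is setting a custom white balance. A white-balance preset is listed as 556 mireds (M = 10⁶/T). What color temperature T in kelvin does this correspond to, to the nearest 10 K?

1800 K

T = 10⁶ / 556 = 1798.56 K → 1800 K.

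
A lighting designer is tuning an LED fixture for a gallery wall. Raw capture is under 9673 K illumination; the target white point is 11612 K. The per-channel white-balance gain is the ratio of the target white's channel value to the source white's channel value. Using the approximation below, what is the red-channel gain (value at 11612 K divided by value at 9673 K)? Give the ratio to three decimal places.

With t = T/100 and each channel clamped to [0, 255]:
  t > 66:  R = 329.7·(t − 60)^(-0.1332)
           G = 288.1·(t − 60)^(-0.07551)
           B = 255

0.945

At 9673 K (t = 96.73):
  R = 329.7·(96.73 − 60)^(-0.1332) = 329.7·36.73^(-0.1332) = 329.7·0.61878 = 204.013.
At 11612 K (t = 116.12):
  R = 329.7·(116.12 − 60)^(-0.1332) = 329.7·56.12^(-0.1332) = 329.7·0.58481 = 192.813.
Gain = 192.813 / 204.013 = 0.9451 → 0.945.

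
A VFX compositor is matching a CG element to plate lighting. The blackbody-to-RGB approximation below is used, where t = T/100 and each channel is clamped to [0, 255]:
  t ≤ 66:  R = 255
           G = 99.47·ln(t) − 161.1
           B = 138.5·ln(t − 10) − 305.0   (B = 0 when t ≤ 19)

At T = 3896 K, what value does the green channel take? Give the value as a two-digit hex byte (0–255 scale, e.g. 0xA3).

t = 3896/100 = 38.96; the t ≤ 66 branch applies.
G = 99.47·ln 38.96 − 161.1 = 99.47·3.6625 − 161.1 = 203.212.
Rounded: 203; in hex, 0xCB.

0xCB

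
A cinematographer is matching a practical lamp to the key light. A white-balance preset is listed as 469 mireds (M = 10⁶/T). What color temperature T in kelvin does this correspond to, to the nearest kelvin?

2132 K

T = 10⁶ / 469 = 2132.20 K → 2132 K.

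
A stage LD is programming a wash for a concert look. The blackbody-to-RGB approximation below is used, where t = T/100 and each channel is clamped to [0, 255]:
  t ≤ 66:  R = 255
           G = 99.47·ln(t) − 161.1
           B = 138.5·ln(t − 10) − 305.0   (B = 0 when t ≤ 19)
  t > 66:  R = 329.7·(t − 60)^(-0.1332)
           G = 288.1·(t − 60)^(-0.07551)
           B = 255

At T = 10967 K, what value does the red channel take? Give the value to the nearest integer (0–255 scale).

196

t = 10967/100 = 109.67; the t > 66 branch applies.
R = 329.7·(109.67 − 60)^(-0.1332) = 329.7·49.67^(-0.1332) = 329.7·0.59440 = 195.974.
Rounded: 196.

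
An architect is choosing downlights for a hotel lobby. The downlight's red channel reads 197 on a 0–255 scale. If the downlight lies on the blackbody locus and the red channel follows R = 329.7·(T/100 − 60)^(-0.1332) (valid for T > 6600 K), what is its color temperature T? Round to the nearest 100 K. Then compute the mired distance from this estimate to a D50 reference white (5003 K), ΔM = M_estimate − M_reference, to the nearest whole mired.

(t − 60)^(-0.1332) = 197/329.7 = 0.59751.
t − 60 = 0.59751^(1/-0.1332) = 0.59751^(-7.508) = 47.761, so t = 107.761.
T = 100·t = 10776 K → 10800 K to the nearest 100 K.
M_estimate = 10⁶/10800 = 92.59; M_reference = 10⁶/5003 = 199.88.
ΔM = 92.59 − 199.88 = -107.29 → -107 mireds.

-107 mireds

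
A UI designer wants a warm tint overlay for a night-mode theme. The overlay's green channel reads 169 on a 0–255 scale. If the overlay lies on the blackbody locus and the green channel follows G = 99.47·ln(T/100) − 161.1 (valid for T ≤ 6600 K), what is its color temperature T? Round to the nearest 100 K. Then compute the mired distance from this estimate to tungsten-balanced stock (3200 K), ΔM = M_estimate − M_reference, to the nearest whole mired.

ln t = (169 + 161.1) / 99.47 = 3.3186.
t = e^3.3186 = 27.621.
T = 100·t = 2762 K → 2800 K to the nearest 100 K.
M_estimate = 10⁶/2800 = 357.14; M_reference = 10⁶/3200 = 312.50.
ΔM = 357.14 − 312.50 = 44.64 → +45 mireds.

+45 mireds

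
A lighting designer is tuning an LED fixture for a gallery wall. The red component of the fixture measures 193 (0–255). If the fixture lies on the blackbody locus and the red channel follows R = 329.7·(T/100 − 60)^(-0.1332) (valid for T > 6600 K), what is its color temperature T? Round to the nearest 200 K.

(t − 60)^(-0.1332) = 193/329.7 = 0.58538.
t − 60 = 0.58538^(1/-0.1332) = 0.58538^(-7.508) = 55.713, so t = 115.713.
T = 100·t = 11571 K → 11600 K to the nearest 200 K.

11600 K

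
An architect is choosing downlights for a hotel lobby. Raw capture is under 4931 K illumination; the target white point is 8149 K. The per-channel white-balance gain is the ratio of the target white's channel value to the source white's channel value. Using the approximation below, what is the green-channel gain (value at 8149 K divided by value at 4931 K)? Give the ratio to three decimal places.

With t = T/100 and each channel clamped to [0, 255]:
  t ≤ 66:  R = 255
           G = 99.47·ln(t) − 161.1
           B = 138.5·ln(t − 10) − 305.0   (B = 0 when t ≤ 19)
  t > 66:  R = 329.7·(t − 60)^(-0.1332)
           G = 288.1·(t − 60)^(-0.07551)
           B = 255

At 4931 K (t = 49.31):
  G = 99.47·ln 49.31 − 161.1 = 99.47·3.8981 − 161.1 = 226.647.
At 8149 K (t = 81.49):
  G = 288.1·(81.49 − 60)^(-0.07551) = 288.1·21.49^(-0.07551) = 288.1·0.79324 = 228.532.
Gain = 228.532 / 226.647 = 1.0083 → 1.008.

1.008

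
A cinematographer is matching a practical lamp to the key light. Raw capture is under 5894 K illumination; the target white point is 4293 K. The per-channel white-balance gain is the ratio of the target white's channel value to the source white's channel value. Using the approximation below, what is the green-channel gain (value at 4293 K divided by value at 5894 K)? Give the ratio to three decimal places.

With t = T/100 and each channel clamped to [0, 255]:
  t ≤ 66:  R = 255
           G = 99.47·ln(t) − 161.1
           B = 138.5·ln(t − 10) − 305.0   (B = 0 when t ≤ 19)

0.871

At 5894 K (t = 58.94):
  G = 99.47·ln 58.94 − 161.1 = 99.47·4.0765 − 161.1 = 244.391.
At 4293 K (t = 42.93):
  G = 99.47·ln 42.93 − 161.1 = 99.47·3.7596 − 161.1 = 212.865.
Gain = 212.865 / 244.391 = 0.8710 → 0.871.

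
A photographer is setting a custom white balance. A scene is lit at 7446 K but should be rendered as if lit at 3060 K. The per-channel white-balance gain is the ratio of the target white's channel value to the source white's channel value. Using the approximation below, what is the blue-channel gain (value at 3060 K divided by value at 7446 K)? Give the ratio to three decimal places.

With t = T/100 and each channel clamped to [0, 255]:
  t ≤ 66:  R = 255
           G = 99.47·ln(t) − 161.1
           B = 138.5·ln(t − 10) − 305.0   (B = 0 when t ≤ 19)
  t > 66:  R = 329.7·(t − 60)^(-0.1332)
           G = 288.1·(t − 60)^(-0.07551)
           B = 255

At 7446 K (t = 74.46):
  B = 255 by definition for t > 66.
At 3060 K (t = 30.6):
  B = 138.5·ln(30.6 − 10) − 305.0 = 138.5·ln 20.6 − 305.0 = 138.5·3.0253 − 305.0 = 114.003.
Gain = 114.003 / 255.000 = 0.4471 → 0.447.

0.447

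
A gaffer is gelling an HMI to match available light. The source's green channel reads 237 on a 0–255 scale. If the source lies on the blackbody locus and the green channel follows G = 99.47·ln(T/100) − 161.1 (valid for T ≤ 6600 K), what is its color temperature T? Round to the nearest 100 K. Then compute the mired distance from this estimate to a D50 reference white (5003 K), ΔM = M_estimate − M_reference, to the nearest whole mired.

-18 mireds

ln t = (237 + 161.1) / 99.47 = 4.0022.
t = e^4.0022 = 54.719.
T = 100·t = 5472 K → 5500 K to the nearest 100 K.
M_estimate = 10⁶/5500 = 181.82; M_reference = 10⁶/5003 = 199.88.
ΔM = 181.82 − 199.88 = -18.06 → -18 mireds.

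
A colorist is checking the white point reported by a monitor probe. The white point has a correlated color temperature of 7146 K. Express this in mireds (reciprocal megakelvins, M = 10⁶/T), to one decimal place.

M = 10⁶ / 7146 = 139.938 → 139.9 mireds.

139.9 mireds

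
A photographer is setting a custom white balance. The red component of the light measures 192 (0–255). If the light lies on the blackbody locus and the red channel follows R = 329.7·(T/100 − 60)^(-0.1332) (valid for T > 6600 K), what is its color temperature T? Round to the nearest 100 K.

(t − 60)^(-0.1332) = 192/329.7 = 0.58235.
t − 60 = 0.58235^(1/-0.1332) = 0.58235^(-7.508) = 57.929, so t = 117.929.
T = 100·t = 11793 K → 11800 K to the nearest 100 K.

11800 K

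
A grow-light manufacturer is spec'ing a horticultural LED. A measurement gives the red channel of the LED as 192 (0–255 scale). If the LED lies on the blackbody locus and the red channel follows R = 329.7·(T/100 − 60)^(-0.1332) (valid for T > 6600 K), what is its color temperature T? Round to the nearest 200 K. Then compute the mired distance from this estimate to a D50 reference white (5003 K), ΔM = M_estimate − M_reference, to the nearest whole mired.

(t − 60)^(-0.1332) = 192/329.7 = 0.58235.
t − 60 = 0.58235^(1/-0.1332) = 0.58235^(-7.508) = 57.929, so t = 117.929.
T = 100·t = 11793 K → 11800 K to the nearest 200 K.
M_estimate = 10⁶/11800 = 84.75; M_reference = 10⁶/5003 = 199.88.
ΔM = 84.75 − 199.88 = -115.13 → -115 mireds.

-115 mireds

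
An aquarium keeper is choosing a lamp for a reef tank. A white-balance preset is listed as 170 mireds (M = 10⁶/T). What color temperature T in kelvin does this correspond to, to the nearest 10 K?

T = 10⁶ / 170 = 5882.35 K → 5880 K.

5880 K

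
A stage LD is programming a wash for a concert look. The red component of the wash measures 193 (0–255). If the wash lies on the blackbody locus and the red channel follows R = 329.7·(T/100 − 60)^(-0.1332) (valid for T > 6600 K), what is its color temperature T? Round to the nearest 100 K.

(t − 60)^(-0.1332) = 193/329.7 = 0.58538.
t − 60 = 0.58538^(1/-0.1332) = 0.58538^(-7.508) = 55.713, so t = 115.713.
T = 100·t = 11571 K → 11600 K to the nearest 100 K.

11600 K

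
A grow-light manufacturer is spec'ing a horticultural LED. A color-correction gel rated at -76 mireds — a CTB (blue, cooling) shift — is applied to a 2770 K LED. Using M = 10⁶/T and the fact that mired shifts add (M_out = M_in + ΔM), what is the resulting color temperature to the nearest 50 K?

3500 K

M_in = 10⁶/2770 = 361.01 mireds.
M_out = 361.01 + (-76) = 285.01 mireds.
T_out = 10⁶/285.01 = 3508.6 K → 3500 K.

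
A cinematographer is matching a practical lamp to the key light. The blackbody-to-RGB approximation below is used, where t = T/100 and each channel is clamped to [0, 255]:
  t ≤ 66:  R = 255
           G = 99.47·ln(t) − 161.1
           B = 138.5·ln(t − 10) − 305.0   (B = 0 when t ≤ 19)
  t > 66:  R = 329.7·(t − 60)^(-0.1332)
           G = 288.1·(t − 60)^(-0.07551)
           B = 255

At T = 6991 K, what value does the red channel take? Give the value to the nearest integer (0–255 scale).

t = 6991/100 = 69.91; the t > 66 branch applies.
R = 329.7·(69.91 − 60)^(-0.1332) = 329.7·9.91^(-0.1332) = 329.7·0.73675 = 242.908.
Rounded: 243.

243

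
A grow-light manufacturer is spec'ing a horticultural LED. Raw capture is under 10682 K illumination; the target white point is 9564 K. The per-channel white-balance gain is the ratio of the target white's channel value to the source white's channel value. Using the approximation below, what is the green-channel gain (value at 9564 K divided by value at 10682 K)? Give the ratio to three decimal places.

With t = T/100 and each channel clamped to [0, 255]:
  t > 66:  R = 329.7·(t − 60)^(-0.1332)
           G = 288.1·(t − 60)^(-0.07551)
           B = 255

1.021

At 10682 K (t = 106.82):
  G = 288.1·(106.82 − 60)^(-0.07551) = 288.1·46.82^(-0.07551) = 288.1·0.74794 = 215.481.
At 9564 K (t = 95.64):
  G = 288.1·(95.64 − 60)^(-0.07551) = 288.1·35.64^(-0.07551) = 288.1·0.76351 = 219.966.
Gain = 219.966 / 215.481 = 1.0208 → 1.021.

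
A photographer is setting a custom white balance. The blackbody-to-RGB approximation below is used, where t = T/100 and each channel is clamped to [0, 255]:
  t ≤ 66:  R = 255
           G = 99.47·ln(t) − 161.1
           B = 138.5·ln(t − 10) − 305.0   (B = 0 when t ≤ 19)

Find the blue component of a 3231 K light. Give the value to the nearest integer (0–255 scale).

125

t = 3231/100 = 32.31; the t ≤ 66 branch applies.
B = 138.5·ln(32.31 − 10) − 305.0 = 138.5·ln 22.31 − 305.0 = 138.5·3.1050 − 305.0 = 125.047.
Rounded: 125.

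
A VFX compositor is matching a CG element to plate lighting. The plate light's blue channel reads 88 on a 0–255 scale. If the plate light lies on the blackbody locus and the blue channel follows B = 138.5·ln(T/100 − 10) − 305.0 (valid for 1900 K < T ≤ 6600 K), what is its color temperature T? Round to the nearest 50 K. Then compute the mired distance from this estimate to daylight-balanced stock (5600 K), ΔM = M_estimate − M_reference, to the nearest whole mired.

+192 mireds

ln(t − 10) = (88 + 305.0) / 138.5 = 2.8375.
t − 10 = e^2.8375 = 17.074, so t = 27.074.
T = 100·t = 2707 K → 2700 K to the nearest 50 K.
M_estimate = 10⁶/2700 = 370.37; M_reference = 10⁶/5600 = 178.57.
ΔM = 370.37 − 178.57 = 191.80 → +192 mireds.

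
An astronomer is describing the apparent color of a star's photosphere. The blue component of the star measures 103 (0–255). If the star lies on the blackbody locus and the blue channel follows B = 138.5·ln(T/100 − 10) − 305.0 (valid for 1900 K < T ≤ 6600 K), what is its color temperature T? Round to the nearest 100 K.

ln(t − 10) = (103 + 305.0) / 138.5 = 2.9458.
t − 10 = e^2.9458 = 19.027, so t = 29.027.
T = 100·t = 2903 K → 2900 K to the nearest 100 K.

2900 K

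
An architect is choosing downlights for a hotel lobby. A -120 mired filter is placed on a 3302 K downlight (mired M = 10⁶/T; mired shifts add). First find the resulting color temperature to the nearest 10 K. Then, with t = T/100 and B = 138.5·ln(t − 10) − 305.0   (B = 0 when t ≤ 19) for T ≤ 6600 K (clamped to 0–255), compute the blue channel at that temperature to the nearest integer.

221

M_in = 10⁶/3302 = 302.85; M_out = 302.85 + (-120) = 182.85.
T_out = 10⁶/182.85 = 5469.1 K → 5470 K; t = 54.7.
B = 138.5·ln(54.7 − 10) − 305.0 = 138.5·ln 44.7 − 305.0 = 138.5·3.8000 − 305.0 = 221.296.
Rounded: 221.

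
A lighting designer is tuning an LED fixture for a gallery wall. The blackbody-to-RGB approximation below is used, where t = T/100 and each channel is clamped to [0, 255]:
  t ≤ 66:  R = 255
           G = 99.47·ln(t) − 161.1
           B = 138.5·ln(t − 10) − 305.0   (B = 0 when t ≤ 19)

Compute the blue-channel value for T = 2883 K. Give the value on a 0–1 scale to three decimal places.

t = 2883/100 = 28.83; the t ≤ 66 branch applies.
B = 138.5·ln(28.83 − 10) − 305.0 = 138.5·ln 18.83 − 305.0 = 138.5·2.9355 − 305.0 = 101.560.
On a 0–1 scale: 101.560/255 = 0.3983 → 0.398.

0.398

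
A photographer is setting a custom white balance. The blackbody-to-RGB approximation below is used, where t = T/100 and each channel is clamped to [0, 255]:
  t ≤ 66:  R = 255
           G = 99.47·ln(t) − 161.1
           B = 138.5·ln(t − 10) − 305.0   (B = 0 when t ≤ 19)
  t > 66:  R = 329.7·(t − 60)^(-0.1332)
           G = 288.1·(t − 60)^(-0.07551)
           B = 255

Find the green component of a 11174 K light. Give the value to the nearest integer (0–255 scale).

t = 11174/100 = 111.74; the t > 66 branch applies.
G = 288.1·(111.74 − 60)^(-0.07551) = 288.1·51.74^(-0.07551) = 288.1·0.74232 = 213.861.
Rounded: 214.

214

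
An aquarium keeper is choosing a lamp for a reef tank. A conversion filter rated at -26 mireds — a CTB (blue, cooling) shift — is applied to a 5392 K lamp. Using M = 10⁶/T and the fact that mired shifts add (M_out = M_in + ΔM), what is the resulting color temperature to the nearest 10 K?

6270 K

M_in = 10⁶/5392 = 185.46 mireds.
M_out = 185.46 + (-26) = 159.46 mireds.
T_out = 10⁶/159.46 = 6271.2 K → 6270 K.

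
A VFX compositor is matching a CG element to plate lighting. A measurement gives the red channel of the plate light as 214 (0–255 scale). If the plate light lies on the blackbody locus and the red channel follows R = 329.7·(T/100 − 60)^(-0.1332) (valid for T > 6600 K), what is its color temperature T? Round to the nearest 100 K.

(t − 60)^(-0.1332) = 214/329.7 = 0.64907.
t − 60 = 0.64907^(1/-0.1332) = 0.64907^(-7.508) = 25.657, so t = 85.657.
T = 100·t = 8566 K → 8600 K to the nearest 100 K.

8600 K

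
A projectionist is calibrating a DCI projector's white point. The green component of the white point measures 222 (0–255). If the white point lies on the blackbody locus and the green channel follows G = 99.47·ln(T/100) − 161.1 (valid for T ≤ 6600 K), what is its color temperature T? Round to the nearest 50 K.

ln t = (222 + 161.1) / 99.47 = 3.8514.
t = e^3.8514 = 47.059.
T = 100·t = 4706 K → 4700 K to the nearest 50 K.

4700 K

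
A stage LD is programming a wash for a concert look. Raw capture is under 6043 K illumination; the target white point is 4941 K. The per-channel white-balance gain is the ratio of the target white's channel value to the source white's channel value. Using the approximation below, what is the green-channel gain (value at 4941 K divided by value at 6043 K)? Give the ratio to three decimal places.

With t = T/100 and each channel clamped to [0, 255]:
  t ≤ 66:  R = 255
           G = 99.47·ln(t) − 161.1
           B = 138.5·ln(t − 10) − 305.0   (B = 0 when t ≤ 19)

0.919

At 6043 K (t = 60.43):
  G = 99.47·ln 60.43 − 161.1 = 99.47·4.1015 − 161.1 = 246.875.
At 4941 K (t = 49.41):
  G = 99.47·ln 49.41 − 161.1 = 99.47·3.9002 − 161.1 = 226.848.
Gain = 226.848 / 246.875 = 0.9189 → 0.919.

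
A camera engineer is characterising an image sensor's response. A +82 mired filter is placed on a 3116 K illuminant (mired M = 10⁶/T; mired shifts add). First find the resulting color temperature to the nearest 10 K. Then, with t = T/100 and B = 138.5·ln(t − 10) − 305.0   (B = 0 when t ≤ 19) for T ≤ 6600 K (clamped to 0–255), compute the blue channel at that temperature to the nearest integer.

M_in = 10⁶/3116 = 320.92; M_out = 320.92 + (+82) = 402.92.
T_out = 10⁶/402.92 = 2481.9 K → 2480 K; t = 24.8.
B = 138.5·ln(24.8 − 10) − 305.0 = 138.5·ln 14.8 − 305.0 = 138.5·2.6946 − 305.0 = 68.206.
Rounded: 68.

68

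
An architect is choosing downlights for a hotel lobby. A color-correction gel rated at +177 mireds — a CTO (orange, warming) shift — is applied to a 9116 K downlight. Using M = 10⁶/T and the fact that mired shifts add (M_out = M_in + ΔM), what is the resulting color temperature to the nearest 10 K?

3490 K

M_in = 10⁶/9116 = 109.70 mireds.
M_out = 109.70 + (+177) = 286.70 mireds.
T_out = 10⁶/286.70 = 3488.0 K → 3490 K.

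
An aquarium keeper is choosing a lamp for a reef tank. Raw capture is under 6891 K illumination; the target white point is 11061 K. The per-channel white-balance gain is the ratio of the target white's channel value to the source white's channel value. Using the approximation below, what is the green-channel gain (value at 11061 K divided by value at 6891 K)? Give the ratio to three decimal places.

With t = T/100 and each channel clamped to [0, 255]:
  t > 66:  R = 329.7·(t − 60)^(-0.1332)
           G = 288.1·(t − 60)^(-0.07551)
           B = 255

0.877

At 6891 K (t = 68.91):
  G = 288.1·(68.91 − 60)^(-0.07551) = 288.1·8.91^(-0.07551) = 288.1·0.84776 = 244.241.
At 11061 K (t = 110.61):
  G = 288.1·(110.61 − 60)^(-0.07551) = 288.1·50.61^(-0.07551) = 288.1·0.74356 = 214.218.
Gain = 214.218 / 244.241 = 0.8771 → 0.877.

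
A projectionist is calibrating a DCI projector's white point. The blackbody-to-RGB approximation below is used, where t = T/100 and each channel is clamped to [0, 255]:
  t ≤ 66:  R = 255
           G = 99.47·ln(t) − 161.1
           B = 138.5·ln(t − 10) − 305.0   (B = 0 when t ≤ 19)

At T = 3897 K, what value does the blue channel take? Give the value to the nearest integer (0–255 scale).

t = 3897/100 = 38.97; the t ≤ 66 branch applies.
B = 138.5·ln(38.97 − 10) − 305.0 = 138.5·ln 28.97 − 305.0 = 138.5·3.3663 − 305.0 = 161.227.
Rounded: 161.

161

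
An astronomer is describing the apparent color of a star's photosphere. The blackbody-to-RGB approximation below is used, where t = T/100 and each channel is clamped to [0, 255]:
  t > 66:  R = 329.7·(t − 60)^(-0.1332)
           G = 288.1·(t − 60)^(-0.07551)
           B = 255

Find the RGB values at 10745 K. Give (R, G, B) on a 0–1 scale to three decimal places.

t = 10745/100 = 107.45; the t > 66 branch applies.
R = 329.7·(107.45 − 60)^(-0.1332) = 329.7·47.45^(-0.1332) = 329.7·0.59803 = 197.172.
G = 288.1·(107.45 − 60)^(-0.07551) = 288.1·47.45^(-0.07551) = 288.1·0.74718 = 215.264.
B = 255 by definition for t > 66.
Dividing each by 255: (0.7732, 0.8442, 1.0000) → (0.773, 0.844, 1.000).

(0.773, 0.844, 1.000)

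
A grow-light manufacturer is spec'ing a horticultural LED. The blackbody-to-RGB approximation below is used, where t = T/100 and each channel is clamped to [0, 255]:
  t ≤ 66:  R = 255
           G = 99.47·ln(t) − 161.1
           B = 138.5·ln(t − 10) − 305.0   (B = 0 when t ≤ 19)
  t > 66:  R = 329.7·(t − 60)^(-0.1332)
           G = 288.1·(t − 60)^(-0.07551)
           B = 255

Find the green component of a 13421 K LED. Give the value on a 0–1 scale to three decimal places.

0.816

t = 13421/100 = 134.21; the t > 66 branch applies.
G = 288.1·(134.21 − 60)^(-0.07551) = 288.1·74.21^(-0.07551) = 288.1·0.72237 = 208.116.
On a 0–1 scale: 208.116/255 = 0.8161 → 0.816.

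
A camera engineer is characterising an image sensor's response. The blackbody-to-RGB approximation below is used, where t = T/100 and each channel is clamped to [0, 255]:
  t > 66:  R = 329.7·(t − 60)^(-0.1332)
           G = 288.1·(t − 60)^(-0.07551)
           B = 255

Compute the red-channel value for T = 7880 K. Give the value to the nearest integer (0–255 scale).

223

t = 7880/100 = 78.8; the t > 66 branch applies.
R = 329.7·(78.8 − 60)^(-0.1332) = 329.7·18.8^(-0.1332) = 329.7·0.67652 = 223.049.
Rounded: 223.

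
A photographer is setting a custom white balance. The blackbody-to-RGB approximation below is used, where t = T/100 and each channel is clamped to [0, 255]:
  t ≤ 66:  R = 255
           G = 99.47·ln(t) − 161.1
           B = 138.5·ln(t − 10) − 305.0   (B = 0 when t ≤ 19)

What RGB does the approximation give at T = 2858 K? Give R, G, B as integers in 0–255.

t = 2858/100 = 28.58; the t ≤ 66 branch applies.
R = 255 by definition for t ≤ 66.
G = 99.47·ln 28.58 − 161.1 = 99.47·3.3527 − 161.1 = 172.394.
B = 138.5·ln(28.58 − 10) − 305.0 = 138.5·ln 18.58 − 305.0 = 138.5·2.9221 − 305.0 = 99.709.
Rounded: (255, 172, 100).

R=255, G=172, B=100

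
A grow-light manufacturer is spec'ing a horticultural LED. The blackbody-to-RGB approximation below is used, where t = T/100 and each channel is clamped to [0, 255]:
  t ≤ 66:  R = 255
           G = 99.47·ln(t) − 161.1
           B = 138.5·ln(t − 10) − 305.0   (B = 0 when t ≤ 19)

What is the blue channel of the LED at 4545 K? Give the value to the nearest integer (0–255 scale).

t = 4545/100 = 45.45; the t ≤ 66 branch applies.
B = 138.5·ln(45.45 − 10) − 305.0 = 138.5·ln 35.45 − 305.0 = 138.5·3.5681 − 305.0 = 189.185.
Rounded: 189.

189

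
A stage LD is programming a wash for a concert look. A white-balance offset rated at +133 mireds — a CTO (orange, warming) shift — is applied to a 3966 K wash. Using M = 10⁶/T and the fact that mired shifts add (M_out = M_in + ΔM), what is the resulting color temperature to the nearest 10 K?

M_in = 10⁶/3966 = 252.14 mireds.
M_out = 252.14 + (+133) = 385.14 mireds.
T_out = 10⁶/385.14 = 2596.4 K → 2600 K.

2600 K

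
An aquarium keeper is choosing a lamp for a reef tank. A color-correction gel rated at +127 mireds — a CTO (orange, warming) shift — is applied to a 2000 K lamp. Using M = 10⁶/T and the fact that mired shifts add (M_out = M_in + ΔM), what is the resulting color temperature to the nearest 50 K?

1600 K

M_in = 10⁶/2000 = 500.00 mireds.
M_out = 500.00 + (+127) = 627.00 mireds.
T_out = 10⁶/627.00 = 1594.9 K → 1600 K.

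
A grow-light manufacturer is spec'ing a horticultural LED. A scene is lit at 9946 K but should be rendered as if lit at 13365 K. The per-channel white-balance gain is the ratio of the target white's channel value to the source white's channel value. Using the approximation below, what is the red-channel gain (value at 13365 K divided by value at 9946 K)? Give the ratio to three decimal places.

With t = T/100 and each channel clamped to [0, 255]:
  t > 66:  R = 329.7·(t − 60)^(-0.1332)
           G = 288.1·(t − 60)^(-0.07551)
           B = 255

At 9946 K (t = 99.46):
  R = 329.7·(99.46 − 60)^(-0.1332) = 329.7·39.46^(-0.1332) = 329.7·0.61290 = 202.074.
At 13365 K (t = 133.65):
  R = 329.7·(133.65 − 60)^(-0.1332) = 329.7·73.65^(-0.1332) = 329.7·0.56402 = 185.957.
Gain = 185.957 / 202.074 = 0.9202 → 0.920.

0.920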